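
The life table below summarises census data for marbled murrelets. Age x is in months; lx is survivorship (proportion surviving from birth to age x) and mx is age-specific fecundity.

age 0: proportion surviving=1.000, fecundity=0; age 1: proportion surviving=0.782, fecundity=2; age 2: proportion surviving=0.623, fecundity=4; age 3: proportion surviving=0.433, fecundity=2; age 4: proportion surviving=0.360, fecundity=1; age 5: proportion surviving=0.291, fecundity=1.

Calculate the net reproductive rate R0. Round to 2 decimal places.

5.57

lx·mx by age: 0, 1.564, 2.492, 0.866, 0.36, 0.291
R0 = Σ lx·mx = 5.573 → 5.57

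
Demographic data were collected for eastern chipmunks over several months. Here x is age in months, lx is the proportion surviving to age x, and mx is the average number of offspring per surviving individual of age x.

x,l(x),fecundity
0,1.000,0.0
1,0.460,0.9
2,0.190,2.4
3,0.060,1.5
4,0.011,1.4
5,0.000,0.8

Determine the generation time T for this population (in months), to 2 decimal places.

1.70

lx·mx: 0, 0.414, 0.456, 0.09, 0.0154, 0 → R0 = 0.9754
x·lx·mx: 0, 0.414, 0.912, 0.27, 0.0616, 0 → Σ = 1.6576
T = 1.6576 / 0.9754 = 1.699405… → 1.70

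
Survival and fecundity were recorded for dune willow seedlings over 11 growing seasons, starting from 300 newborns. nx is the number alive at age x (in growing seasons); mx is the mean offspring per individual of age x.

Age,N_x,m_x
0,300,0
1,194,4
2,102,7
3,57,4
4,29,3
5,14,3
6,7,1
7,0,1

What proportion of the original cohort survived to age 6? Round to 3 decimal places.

0.023

l_6 = n_6/n_0 = 7/300 = 0.023333… → 0.023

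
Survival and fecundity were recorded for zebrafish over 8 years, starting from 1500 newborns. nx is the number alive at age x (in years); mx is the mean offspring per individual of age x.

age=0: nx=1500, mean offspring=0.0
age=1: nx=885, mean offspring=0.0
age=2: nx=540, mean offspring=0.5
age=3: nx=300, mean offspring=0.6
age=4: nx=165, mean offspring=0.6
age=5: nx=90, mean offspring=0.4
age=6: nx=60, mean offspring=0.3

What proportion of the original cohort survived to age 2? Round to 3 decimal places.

0.360

l_2 = n_2/n_0 = 540/1500 = 0.36 → 0.360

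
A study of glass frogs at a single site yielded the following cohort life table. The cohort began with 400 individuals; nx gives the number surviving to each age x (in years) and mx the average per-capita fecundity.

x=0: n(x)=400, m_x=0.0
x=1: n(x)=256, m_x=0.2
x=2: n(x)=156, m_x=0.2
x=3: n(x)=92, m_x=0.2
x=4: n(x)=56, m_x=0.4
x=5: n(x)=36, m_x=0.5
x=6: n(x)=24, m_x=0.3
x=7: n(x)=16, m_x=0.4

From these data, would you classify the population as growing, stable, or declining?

lx = nx/n0 = nx/400: 1, 0.64, 0.39, 0.23, 0.14, 0.09, 0.06, 0.04
R0 = Σ lx·mx = 0 + 0.128 + 0.078 + 0.046 + 0.056 + 0.045 + 0.018 + 0.016 = 0.387
R0 < 1, so the population is declining.

declining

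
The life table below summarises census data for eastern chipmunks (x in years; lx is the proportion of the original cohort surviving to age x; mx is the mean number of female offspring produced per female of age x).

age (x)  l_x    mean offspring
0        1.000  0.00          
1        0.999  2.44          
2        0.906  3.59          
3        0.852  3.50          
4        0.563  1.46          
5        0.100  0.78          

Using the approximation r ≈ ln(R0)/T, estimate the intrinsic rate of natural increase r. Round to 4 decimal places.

1.0026

R0 = Σ lx·mx = 0 + 2.43756 + 3.25254 + 2.982 + 0.82198 + 0.078 = 9.57208
Σ x·lx·mx = 21.56656; T = 21.56656/9.57208 = 2.25307…
r ≈ ln(R0)/T = ln(9.57208)/2.25307… = 1.002566… → 1.0026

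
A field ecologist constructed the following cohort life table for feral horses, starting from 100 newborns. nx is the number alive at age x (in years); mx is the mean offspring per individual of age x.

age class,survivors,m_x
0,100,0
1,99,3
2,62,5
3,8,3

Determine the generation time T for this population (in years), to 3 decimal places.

lx = nx/n0 = nx/100: 1, 0.99, 0.62, 0.08
lx·mx: 0, 2.97, 3.1, 0.24 → R0 = 6.31
x·lx·mx: 0, 2.97, 6.2, 0.72 → Σ = 9.89
T = 9.89 / 6.31 = 1.567353… → 1.567

1.567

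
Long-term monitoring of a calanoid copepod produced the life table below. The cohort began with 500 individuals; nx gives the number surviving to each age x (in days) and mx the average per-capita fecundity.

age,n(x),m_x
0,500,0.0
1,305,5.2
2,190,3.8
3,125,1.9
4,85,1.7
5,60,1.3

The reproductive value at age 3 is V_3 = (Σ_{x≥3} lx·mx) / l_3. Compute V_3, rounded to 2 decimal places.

lx = nx/n0 = nx/500: 1, 0.61, 0.38, 0.25, 0.17, 0.12
lx·mx for x ≥ 3: 0.475, 0.289, 0.156 → sum = 0.92
V_3 = 0.92 / l_3 = 0.92 / 0.25 = 3.68 → 3.68

3.68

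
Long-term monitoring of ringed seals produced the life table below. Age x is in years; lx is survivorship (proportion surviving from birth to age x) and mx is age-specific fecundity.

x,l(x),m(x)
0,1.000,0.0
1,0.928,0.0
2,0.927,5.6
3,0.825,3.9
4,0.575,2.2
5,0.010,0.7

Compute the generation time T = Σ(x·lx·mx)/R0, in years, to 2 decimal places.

lx·mx: 0, 0, 5.1912, 3.2175, 1.265, 0.007 → R0 = 9.6807
x·lx·mx: 0, 0, 10.3824, 9.6525, 5.06, 0.035 → Σ = 25.1299
T = 25.1299 / 9.6807 = 2.595876… → 2.60

2.60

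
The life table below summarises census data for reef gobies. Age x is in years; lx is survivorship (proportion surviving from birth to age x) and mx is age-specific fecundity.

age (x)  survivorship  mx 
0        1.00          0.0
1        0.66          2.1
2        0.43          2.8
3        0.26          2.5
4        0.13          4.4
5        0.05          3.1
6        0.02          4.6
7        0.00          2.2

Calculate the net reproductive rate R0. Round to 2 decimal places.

lx·mx by age: 0, 1.386, 1.204, 0.65, 0.572, 0.155, 0.092, 0
R0 = Σ lx·mx = 4.059 → 4.06

4.06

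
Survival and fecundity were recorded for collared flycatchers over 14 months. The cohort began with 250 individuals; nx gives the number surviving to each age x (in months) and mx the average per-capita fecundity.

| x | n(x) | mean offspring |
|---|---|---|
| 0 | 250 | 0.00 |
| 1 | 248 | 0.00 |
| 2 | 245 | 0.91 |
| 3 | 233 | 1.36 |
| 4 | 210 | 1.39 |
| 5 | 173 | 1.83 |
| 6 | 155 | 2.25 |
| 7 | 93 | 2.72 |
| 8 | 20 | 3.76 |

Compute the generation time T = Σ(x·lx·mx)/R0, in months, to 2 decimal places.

lx = nx/n0 = nx/250: 1, 0.992, 0.98, 0.932, 0.84, 0.692, 0.62, 0.372, 0.08
lx·mx: 0, 0, 0.8918, 1.26752, 1.1676, 1.26636, 1.395, 1.01184, 0.3008 → R0 = 7.30092
x·lx·mx: 0, 0, 1.7836, 3.80256, 4.6704, 6.3318, 8.37, 7.08288, 2.4064 → Σ = 34.44764
T = 34.44764 / 7.30092 = 4.71826… → 4.72

4.72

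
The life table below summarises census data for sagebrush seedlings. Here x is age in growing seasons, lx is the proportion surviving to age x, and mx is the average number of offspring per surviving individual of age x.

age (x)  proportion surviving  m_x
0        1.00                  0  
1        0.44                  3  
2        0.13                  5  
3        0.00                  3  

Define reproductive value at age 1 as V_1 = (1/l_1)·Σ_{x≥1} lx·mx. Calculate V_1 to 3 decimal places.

4.477

lx·mx for x ≥ 1: 1.32, 0.65, 0 → sum = 1.97
V_1 = 1.97 / l_1 = 1.97 / 0.44 = 4.477273… → 4.477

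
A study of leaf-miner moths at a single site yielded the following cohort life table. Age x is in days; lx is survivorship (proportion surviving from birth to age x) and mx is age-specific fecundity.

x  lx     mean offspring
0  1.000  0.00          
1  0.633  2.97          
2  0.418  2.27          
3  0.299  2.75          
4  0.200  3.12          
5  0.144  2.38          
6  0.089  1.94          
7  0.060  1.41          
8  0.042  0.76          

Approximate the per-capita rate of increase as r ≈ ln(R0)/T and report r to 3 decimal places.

R0 = Σ lx·mx = 0 + 1.88001 + 0.94886 + 0.82225 + 0.624 + 0.34272 + 0.17266 + 0.0846 + 0.03192 = 4.90702
Σ x·lx·mx = 12.3376; T = 12.3376/4.90702 = 2.51428…
r ≈ ln(R0)/T = ln(4.90702)/2.51428… = 0.63265… → 0.633

0.633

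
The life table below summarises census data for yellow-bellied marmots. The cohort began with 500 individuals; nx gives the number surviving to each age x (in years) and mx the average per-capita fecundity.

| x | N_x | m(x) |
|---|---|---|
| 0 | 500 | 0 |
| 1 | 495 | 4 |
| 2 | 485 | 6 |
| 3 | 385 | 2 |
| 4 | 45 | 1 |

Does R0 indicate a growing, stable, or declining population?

growing

lx = nx/n0 = nx/500: 1, 0.99, 0.97, 0.77, 0.09
R0 = Σ lx·mx = 0 + 3.96 + 5.82 + 1.54 + 0.09 = 11.41
R0 > 1, so the population is growing.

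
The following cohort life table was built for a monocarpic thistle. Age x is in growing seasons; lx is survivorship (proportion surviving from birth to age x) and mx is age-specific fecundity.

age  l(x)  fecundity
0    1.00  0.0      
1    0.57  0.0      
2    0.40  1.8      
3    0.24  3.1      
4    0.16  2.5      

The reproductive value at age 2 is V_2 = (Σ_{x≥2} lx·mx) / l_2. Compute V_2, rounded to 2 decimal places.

lx·mx for x ≥ 2: 0.72, 0.744, 0.4 → sum = 1.864
V_2 = 1.864 / l_2 = 1.864 / 0.4 = 4.66 → 4.66

4.66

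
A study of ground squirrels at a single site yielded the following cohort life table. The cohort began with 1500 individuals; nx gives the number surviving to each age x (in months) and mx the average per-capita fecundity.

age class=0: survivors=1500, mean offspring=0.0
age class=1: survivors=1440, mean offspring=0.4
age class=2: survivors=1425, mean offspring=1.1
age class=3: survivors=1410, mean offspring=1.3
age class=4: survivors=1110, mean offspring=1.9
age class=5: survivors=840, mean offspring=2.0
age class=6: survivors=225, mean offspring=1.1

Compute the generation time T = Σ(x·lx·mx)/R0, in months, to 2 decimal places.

lx = nx/n0 = nx/1500: 1, 0.96, 0.95, 0.94, 0.74, 0.56, 0.15
lx·mx: 0, 0.384, 1.045, 1.222, 1.406, 1.12, 0.165 → R0 = 5.342
x·lx·mx: 0, 0.384, 2.09, 3.666, 5.624, 5.6, 0.99 → Σ = 18.354
T = 18.354 / 5.342 = 3.435792… → 3.44

3.44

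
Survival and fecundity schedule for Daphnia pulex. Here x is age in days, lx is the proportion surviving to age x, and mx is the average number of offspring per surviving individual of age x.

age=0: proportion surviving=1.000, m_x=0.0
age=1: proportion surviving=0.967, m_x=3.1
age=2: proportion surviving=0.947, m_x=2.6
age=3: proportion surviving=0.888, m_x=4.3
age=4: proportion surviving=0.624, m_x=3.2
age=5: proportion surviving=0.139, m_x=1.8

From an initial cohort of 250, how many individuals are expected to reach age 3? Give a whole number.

222

Expected survivors = N0 · l_3 = 250 × 0.888 = 222 → 222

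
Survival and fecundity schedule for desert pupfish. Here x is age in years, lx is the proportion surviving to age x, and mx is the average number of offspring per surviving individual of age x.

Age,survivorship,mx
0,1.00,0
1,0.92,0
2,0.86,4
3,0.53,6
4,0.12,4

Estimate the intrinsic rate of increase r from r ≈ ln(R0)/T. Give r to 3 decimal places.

R0 = Σ lx·mx = 0 + 0 + 3.44 + 3.18 + 0.48 = 7.1
Σ x·lx·mx = 18.34; T = 18.34/7.1 = 2.5831…
r ≈ ln(R0)/T = ln(7.1)/2.5831… = 0.75882… → 0.759

0.759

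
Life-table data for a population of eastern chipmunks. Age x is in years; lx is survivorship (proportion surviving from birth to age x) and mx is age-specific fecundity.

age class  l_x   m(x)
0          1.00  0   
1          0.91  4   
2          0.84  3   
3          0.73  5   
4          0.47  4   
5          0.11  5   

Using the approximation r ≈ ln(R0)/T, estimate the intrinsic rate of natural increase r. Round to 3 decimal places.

R0 = Σ lx·mx = 0 + 3.64 + 2.52 + 3.65 + 1.88 + 0.55 = 12.24
Σ x·lx·mx = 29.9; T = 29.9/12.24 = 2.44281…
r ≈ ln(R0)/T = ln(12.24)/2.44281… = 1.02534… → 1.025

1.025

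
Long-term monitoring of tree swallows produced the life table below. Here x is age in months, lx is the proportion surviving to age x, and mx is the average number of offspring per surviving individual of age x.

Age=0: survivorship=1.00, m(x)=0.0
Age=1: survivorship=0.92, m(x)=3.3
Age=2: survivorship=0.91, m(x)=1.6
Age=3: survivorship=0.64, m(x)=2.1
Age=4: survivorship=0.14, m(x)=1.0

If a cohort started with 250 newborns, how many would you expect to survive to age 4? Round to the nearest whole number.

35

Expected survivors = N0 · l_4 = 250 × 0.14 = 35 → 35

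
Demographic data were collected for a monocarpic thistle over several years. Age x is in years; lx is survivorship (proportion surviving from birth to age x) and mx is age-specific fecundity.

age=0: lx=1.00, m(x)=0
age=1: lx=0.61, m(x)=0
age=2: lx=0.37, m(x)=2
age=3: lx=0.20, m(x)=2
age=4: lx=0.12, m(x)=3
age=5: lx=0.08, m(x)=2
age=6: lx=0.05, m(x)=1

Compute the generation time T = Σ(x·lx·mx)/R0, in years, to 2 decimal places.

lx·mx: 0, 0, 0.74, 0.4, 0.36, 0.16, 0.05 → R0 = 1.71
x·lx·mx: 0, 0, 1.48, 1.2, 1.44, 0.8, 0.3 → Σ = 5.22
T = 5.22 / 1.71 = 3.052632… → 3.05

3.05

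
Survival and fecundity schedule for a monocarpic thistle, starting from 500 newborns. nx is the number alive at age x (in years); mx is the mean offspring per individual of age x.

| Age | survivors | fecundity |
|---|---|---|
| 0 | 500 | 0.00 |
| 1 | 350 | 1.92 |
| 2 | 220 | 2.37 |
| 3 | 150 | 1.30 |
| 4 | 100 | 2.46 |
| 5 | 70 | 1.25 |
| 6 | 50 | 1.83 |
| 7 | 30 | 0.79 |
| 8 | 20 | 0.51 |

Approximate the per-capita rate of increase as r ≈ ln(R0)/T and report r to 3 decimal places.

0.534

lx = nx/n0 = nx/500: 1, 0.7, 0.44, 0.3, 0.2, 0.14, 0.1, 0.06, 0.04
R0 = Σ lx·mx = 0 + 1.344 + 1.0428 + 0.39 + 0.492 + 0.175 + 0.183 + 0.0474 + 0.0204 = 3.6946
Σ x·lx·mx = 9.0356; T = 9.0356/3.6946 = 2.44562…
r ≈ ln(R0)/T = ln(3.6946)/2.44562… = 0.53437… → 0.534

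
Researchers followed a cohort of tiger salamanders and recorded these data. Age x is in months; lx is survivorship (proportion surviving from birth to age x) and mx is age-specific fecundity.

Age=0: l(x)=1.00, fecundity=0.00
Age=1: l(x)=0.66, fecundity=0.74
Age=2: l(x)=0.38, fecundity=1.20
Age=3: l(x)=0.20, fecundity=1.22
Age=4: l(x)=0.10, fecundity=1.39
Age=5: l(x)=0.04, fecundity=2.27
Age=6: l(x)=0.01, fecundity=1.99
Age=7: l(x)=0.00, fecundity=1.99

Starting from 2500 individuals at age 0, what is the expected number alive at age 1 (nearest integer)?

1650

Expected survivors = N0 · l_1 = 2500 × 0.66 = 1650 → 1650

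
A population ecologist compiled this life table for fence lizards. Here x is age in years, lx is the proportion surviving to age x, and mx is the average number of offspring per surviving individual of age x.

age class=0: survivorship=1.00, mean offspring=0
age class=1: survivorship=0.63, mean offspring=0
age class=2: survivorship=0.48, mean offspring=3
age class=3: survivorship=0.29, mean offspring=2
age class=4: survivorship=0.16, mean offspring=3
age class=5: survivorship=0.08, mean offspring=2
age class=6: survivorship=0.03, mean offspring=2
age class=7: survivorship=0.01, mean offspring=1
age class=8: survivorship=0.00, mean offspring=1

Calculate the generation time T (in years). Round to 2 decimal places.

lx·mx: 0, 0, 1.44, 0.58, 0.48, 0.16, 0.06, 0.01, 0 → R0 = 2.73
x·lx·mx: 0, 0, 2.88, 1.74, 1.92, 0.8, 0.36, 0.07, 0 → Σ = 7.77
T = 7.77 / 2.73 = 2.846154… → 2.85

2.85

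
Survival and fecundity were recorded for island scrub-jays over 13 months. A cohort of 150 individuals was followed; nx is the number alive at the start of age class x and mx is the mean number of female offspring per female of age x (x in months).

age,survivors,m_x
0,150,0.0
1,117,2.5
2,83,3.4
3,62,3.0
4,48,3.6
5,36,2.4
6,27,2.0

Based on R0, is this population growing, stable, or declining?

lx = nx/n0 = nx/150: 1, 0.78, 0.55333…, 0.41333…, 0.32, 0.24, 0.18
R0 = Σ lx·mx = 0 + 1.95 + 1.881333… + 1.24… + 1.152 + 0.576 + 0.36 = 7.159333…
R0 > 1, so the population is growing.

growing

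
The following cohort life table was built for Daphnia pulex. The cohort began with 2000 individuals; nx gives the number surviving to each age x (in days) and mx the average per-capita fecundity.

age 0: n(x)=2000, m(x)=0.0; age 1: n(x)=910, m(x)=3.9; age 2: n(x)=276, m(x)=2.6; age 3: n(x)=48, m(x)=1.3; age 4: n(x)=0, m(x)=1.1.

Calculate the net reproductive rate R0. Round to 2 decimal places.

lx = nx/n0 = nx/2000: 1, 0.455, 0.138, 0.024, 0
lx·mx by age: 0, 1.7745, 0.3588, 0.0312, 0
R0 = Σ lx·mx = 2.1645 → 2.16

2.16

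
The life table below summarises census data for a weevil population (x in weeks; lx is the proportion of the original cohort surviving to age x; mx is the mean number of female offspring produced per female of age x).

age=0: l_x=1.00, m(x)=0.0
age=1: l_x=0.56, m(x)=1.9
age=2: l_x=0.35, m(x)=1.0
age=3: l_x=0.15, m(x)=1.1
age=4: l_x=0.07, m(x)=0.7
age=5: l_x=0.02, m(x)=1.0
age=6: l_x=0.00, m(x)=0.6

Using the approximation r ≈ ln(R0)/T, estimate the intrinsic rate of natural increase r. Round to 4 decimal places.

0.3222

R0 = Σ lx·mx = 0 + 1.064 + 0.35 + 0.165 + 0.049 + 0.02 + 0 = 1.648
Σ x·lx·mx = 2.555; T = 2.555/1.648 = 1.55036…
r ≈ ln(R0)/T = ln(1.648)/1.55036… = 0.322223… → 0.3222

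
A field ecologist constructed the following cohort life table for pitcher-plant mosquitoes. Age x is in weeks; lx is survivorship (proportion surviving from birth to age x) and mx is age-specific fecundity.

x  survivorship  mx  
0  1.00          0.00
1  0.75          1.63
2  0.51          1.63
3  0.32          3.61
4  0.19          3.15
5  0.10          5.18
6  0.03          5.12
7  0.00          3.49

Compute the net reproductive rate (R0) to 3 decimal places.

lx·mx by age: 0, 1.2225, 0.8313, 1.1552, 0.5985, 0.518, 0.1536, 0
R0 = Σ lx·mx = 4.4791 → 4.479

4.479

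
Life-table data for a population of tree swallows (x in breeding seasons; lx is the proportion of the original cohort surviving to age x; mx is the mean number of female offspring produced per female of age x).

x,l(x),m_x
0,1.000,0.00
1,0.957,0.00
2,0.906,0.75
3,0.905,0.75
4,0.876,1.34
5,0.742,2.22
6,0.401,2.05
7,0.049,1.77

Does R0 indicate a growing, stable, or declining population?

R0 = Σ lx·mx = 0 + 0 + 0.6795 + 0.67875 + 1.17384 + 1.64724 + 0.82205 + 0.08673 = 5.08811
R0 > 1, so the population is growing.

growing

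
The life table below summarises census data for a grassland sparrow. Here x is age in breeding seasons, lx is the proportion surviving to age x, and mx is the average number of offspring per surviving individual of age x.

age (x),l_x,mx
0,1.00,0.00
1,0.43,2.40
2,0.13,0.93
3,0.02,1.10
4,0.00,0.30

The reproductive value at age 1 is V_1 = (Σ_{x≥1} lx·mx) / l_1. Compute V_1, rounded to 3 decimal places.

2.732

lx·mx for x ≥ 1: 1.032, 0.1209, 0.022, 0 → sum = 1.1749
V_1 = 1.1749 / l_1 = 1.1749 / 0.43 = 2.732326… → 2.732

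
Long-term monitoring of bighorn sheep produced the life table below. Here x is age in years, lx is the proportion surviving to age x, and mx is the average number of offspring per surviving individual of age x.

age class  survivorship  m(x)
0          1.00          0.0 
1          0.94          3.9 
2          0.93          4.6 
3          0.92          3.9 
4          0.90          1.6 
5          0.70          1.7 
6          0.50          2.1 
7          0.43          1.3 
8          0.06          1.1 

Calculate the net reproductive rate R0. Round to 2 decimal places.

lx·mx by age: 0, 3.666, 4.278, 3.588, 1.44, 1.19, 1.05, 0.559, 0.066
R0 = Σ lx·mx = 15.837 → 15.84

15.84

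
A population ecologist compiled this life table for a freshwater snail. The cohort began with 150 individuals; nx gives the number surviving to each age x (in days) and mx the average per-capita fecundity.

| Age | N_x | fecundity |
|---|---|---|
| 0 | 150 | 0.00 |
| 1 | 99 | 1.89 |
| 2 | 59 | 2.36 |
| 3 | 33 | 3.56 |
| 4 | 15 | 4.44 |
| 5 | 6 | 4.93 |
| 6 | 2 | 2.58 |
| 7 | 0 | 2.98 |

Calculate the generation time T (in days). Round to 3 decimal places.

lx = nx/n0 = nx/150: 1, 0.66, 0.39333…, 0.22, 0.1, 0.04, 0.01333…, 0
lx·mx: 0, 1.2474, 0.928267…, 0.7832, 0.444, 0.1972, 0.0344…, 0 → R0 = 3.634467…
x·lx·mx: 0, 1.2474, 1.856533…, 2.3496, 1.776, 0.986, 0.2064…, 0 → Σ = 8.421933…
T = 8.421933… / 3.634467… = 2.31724… → 2.317

2.317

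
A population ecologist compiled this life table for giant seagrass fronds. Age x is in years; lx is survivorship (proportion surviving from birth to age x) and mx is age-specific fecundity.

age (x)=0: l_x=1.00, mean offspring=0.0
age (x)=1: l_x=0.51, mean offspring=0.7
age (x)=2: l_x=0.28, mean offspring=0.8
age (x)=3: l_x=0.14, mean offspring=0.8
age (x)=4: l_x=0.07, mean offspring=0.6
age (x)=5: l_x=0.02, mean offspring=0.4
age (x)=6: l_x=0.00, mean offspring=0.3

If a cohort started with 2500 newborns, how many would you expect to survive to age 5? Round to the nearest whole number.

Expected survivors = N0 · l_5 = 2500 × 0.02 = 50 → 50

50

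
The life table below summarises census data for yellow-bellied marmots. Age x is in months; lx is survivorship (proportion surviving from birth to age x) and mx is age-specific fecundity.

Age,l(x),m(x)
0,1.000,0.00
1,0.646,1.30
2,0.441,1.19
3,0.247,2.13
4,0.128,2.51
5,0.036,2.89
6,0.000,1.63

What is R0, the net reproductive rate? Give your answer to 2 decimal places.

lx·mx by age: 0, 0.8398, 0.52479, 0.52611, 0.32128, 0.10404, 0
R0 = Σ lx·mx = 2.31602 → 2.32

2.32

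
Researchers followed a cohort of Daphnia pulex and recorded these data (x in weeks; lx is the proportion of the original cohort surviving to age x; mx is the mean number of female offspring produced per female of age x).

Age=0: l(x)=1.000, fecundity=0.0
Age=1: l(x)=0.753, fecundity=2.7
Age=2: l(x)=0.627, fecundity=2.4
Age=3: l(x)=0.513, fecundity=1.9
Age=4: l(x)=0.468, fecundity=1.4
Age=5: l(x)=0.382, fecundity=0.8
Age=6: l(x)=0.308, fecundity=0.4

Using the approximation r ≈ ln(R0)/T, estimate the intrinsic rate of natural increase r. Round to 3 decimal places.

0.750

R0 = Σ lx·mx = 0 + 2.0331 + 1.5048 + 0.9747 + 0.6552 + 0.3056 + 0.1232 = 5.5966
Σ x·lx·mx = 12.8548; T = 12.8548/5.5966 = 2.29689…
r ≈ ln(R0)/T = ln(5.5966)/2.29689… = 0.74978… → 0.750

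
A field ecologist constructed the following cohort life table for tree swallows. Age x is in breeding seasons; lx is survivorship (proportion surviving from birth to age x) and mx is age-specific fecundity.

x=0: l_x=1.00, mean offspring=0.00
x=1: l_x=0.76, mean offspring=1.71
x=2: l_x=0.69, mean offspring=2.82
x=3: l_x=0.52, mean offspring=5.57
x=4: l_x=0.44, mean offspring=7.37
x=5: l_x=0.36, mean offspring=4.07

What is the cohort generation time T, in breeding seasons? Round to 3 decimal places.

lx·mx: 0, 1.2996, 1.9458, 2.8964, 3.2428, 1.4652 → R0 = 10.8498
x·lx·mx: 0, 1.2996, 3.8916, 8.6892, 12.9712, 7.326 → Σ = 34.1776
T = 34.1776 / 10.8498 = 3.150067… → 3.150

3.150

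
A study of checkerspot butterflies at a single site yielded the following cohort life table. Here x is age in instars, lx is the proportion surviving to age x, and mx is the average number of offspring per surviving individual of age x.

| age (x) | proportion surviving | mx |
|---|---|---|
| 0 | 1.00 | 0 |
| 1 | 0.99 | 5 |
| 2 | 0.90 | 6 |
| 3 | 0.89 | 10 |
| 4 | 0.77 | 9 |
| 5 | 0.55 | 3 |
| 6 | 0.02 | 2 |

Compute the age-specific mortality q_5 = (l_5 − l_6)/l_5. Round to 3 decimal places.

q_5 = (l_5 − l_6) / l_5 = (0.55 − 0.02) / 0.55
     = 0.53 / 0.55 = 0.963636… → 0.964

0.964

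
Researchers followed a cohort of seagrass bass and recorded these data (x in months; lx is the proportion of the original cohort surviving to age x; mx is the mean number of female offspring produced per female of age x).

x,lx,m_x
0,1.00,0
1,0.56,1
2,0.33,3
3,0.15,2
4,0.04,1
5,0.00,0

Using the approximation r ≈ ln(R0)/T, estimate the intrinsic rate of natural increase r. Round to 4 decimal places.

R0 = Σ lx·mx = 0 + 0.56 + 0.99 + 0.3 + 0.04 + 0 = 1.89
Σ x·lx·mx = 3.6; T = 3.6/1.89 = 1.90476…
r ≈ ln(R0)/T = ln(1.89)/1.90476… = 0.334203… → 0.3342

0.3342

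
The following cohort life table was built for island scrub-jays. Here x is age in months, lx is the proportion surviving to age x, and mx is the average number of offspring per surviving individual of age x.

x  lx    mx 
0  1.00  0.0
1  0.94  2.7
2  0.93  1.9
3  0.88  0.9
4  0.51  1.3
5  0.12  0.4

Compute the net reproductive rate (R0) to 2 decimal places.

lx·mx by age: 0, 2.538, 1.767, 0.792, 0.663, 0.048
R0 = Σ lx·mx = 5.808 → 5.81

5.81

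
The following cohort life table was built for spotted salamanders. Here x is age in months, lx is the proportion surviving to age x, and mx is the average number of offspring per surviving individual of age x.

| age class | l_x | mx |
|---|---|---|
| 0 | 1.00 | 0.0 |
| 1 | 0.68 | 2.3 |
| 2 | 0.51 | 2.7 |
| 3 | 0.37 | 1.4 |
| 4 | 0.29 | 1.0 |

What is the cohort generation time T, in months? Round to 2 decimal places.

1.88

lx·mx: 0, 1.564, 1.377, 0.518, 0.29 → R0 = 3.749
x·lx·mx: 0, 1.564, 2.754, 1.554, 1.16 → Σ = 7.032
T = 7.032 / 3.749 = 1.8757… → 1.88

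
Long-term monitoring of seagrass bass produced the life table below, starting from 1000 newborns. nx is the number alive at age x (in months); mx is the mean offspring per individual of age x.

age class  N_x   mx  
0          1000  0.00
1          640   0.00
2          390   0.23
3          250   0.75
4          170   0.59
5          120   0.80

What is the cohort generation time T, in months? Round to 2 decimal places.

3.43

lx = nx/n0 = nx/1000: 1, 0.64, 0.39, 0.25, 0.17, 0.12
lx·mx: 0, 0, 0.0897, 0.1875, 0.1003, 0.096 → R0 = 0.4735
x·lx·mx: 0, 0, 0.1794, 0.5625, 0.4012, 0.48 → Σ = 1.6231
T = 1.6231 / 0.4735 = 3.427878… → 3.43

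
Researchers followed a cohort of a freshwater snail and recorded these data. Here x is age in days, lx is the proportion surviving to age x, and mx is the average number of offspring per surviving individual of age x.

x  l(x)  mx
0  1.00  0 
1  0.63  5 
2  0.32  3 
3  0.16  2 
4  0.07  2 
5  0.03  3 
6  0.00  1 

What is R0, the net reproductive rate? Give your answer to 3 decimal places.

lx·mx by age: 0, 3.15, 0.96, 0.32, 0.14, 0.09, 0
R0 = Σ lx·mx = 4.66 → 4.660

4.660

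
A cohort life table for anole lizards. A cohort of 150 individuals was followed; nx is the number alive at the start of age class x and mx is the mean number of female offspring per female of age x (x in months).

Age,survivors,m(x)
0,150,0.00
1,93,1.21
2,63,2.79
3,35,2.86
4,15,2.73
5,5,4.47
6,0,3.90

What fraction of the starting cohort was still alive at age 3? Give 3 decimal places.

l_3 = n_3/n_0 = 35/150 = 0.233333… → 0.233

0.233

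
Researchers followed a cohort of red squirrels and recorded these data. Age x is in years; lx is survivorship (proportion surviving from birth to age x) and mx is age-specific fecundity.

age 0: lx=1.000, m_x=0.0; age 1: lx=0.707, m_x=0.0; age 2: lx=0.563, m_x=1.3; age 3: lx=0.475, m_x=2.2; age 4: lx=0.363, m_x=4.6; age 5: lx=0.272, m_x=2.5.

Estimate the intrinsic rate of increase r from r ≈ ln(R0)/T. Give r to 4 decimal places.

0.3985

R0 = Σ lx·mx = 0 + 0 + 0.7319 + 1.045 + 1.6698 + 0.68 = 4.1267
Σ x·lx·mx = 14.678; T = 14.678/4.1267 = 3.55684…
r ≈ ln(R0)/T = ln(4.1267)/3.55684… = 0.398522… → 0.3985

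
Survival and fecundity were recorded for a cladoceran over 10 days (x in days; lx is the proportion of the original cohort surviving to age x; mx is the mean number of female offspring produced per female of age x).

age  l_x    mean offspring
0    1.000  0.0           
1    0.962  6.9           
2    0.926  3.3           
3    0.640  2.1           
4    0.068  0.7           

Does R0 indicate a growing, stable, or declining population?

growing

R0 = Σ lx·mx = 0 + 6.6378 + 3.0558 + 1.344 + 0.0476 = 11.0852
R0 > 1, so the population is growing.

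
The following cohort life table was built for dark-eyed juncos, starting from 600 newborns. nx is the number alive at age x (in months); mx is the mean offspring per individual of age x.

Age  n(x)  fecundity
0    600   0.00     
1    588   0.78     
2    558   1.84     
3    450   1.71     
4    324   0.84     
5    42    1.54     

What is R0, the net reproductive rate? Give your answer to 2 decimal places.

4.32

lx = nx/n0 = nx/600: 1, 0.98, 0.93, 0.75, 0.54, 0.07
lx·mx by age: 0, 0.7644, 1.7112, 1.2825, 0.4536, 0.1078
R0 = Σ lx·mx = 4.3195 → 4.32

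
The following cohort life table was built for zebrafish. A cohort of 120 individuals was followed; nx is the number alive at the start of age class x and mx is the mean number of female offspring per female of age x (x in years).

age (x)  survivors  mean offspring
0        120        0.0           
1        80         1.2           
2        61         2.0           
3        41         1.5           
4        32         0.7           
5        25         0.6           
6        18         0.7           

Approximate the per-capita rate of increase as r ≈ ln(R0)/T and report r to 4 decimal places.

0.4352

lx = nx/n0 = nx/120: 1, 0.66667…, 0.50833…, 0.34167…, 0.26667…, 0.20833…, 0.15
R0 = Σ lx·mx = 0 + 0.8… + 1.01667… + 0.5125… + 0.18667… + 0.125… + 0.105 = 2.745833…
Σ x·lx·mx = 6.3725…; T = 6.3725…/2.745833… = 2.32079…
r ≈ ln(R0)/T = ln(2.745833…)/2.32079… = 0.435233… → 0.4352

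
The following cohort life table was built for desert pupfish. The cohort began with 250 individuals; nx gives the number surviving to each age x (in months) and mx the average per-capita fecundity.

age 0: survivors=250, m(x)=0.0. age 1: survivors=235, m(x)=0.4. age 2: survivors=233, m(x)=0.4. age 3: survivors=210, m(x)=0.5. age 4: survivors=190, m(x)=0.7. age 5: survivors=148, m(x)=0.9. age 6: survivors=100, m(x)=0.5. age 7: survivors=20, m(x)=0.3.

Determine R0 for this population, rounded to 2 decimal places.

lx = nx/n0 = nx/250: 1, 0.94, 0.932, 0.84, 0.76, 0.592, 0.4, 0.08
lx·mx by age: 0, 0.376, 0.3728, 0.42, 0.532, 0.5328, 0.2, 0.024
R0 = Σ lx·mx = 2.4576 → 2.46

2.46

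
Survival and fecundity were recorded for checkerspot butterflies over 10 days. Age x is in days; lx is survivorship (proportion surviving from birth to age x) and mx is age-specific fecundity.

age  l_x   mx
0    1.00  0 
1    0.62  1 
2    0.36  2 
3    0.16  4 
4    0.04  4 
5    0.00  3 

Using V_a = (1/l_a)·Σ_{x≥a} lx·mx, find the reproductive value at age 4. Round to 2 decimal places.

4.00

lx·mx for x ≥ 4: 0.16, 0 → sum = 0.16
V_4 = 0.16 / l_4 = 0.16 / 0.04 = 4 → 4.00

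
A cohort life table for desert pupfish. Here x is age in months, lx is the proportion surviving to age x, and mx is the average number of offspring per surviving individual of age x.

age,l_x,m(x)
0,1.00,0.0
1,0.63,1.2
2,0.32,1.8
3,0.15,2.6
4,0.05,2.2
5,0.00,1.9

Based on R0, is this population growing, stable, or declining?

growing

R0 = Σ lx·mx = 0 + 0.756 + 0.576 + 0.39 + 0.11 + 0 = 1.832
R0 > 1, so the population is growing.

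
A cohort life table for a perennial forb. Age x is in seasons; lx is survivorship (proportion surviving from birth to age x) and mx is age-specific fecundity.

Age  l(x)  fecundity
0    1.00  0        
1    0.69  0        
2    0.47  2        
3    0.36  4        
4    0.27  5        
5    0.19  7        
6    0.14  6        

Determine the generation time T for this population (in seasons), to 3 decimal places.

lx·mx: 0, 0, 0.94, 1.44, 1.35, 1.33, 0.84 → R0 = 5.9
x·lx·mx: 0, 0, 1.88, 4.32, 5.4, 6.65, 5.04 → Σ = 23.29
T = 23.29 / 5.9 = 3.947458… → 3.947

3.947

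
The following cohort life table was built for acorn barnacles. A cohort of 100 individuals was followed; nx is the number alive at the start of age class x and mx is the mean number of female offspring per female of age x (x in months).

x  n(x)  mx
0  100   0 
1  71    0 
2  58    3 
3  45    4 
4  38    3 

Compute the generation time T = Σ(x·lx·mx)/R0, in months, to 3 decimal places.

lx = nx/n0 = nx/100: 1, 0.71, 0.58, 0.45, 0.38
lx·mx: 0, 0, 1.74, 1.8, 1.14 → R0 = 4.68
x·lx·mx: 0, 0, 3.48, 5.4, 4.56 → Σ = 13.44
T = 13.44 / 4.68 = 2.871795… → 2.872

2.872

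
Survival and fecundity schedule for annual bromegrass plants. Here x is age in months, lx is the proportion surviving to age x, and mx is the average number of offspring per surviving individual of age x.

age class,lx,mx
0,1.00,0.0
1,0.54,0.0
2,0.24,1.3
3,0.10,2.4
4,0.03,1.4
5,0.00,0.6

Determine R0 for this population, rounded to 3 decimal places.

lx·mx by age: 0, 0, 0.312, 0.24, 0.042, 0
R0 = Σ lx·mx = 0.594 → 0.594

0.594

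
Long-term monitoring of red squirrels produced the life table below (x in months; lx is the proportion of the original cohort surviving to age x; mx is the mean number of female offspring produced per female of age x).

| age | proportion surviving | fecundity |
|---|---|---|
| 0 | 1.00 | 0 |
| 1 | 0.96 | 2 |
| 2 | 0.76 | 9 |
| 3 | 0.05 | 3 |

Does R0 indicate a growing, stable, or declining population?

R0 = Σ lx·mx = 0 + 1.92 + 6.84 + 0.15 = 8.91
R0 > 1, so the population is growing.

growing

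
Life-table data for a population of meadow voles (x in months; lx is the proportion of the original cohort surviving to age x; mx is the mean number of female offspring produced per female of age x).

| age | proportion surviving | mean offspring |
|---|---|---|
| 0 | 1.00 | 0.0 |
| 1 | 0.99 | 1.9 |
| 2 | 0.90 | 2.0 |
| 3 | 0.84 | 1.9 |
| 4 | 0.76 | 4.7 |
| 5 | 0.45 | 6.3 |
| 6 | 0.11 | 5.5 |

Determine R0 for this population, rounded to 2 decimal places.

lx·mx by age: 0, 1.881, 1.8, 1.596, 3.572, 2.835, 0.605
R0 = Σ lx·mx = 12.289 → 12.29

12.29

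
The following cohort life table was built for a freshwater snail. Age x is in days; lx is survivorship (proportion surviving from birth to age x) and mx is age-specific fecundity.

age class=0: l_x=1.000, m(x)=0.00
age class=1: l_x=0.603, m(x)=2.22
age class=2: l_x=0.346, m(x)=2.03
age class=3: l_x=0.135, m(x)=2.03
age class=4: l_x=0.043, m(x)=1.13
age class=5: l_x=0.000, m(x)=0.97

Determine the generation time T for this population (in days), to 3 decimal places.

lx·mx: 0, 1.33866, 0.70238, 0.27405, 0.04859, 0 → R0 = 2.36368
x·lx·mx: 0, 1.33866, 1.40476, 0.82215, 0.19436, 0 → Σ = 3.75993
T = 3.75993 / 2.36368 = 1.59071… → 1.591

1.591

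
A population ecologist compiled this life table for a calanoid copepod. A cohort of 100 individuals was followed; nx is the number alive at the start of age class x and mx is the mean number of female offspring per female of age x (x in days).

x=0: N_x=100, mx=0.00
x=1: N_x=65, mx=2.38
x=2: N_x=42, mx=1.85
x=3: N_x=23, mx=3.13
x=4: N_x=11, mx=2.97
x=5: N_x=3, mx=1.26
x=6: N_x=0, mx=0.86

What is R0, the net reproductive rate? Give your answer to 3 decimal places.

3.408

lx = nx/n0 = nx/100: 1, 0.65, 0.42, 0.23, 0.11, 0.03, 0
lx·mx by age: 0, 1.547, 0.777, 0.7199, 0.3267, 0.0378, 0
R0 = Σ lx·mx = 3.4084 → 3.408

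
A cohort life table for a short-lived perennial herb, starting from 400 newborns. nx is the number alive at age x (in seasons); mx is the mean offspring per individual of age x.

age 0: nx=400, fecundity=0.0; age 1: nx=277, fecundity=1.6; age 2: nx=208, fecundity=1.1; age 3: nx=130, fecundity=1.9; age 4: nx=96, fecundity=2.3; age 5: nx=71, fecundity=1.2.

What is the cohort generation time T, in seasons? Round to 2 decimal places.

lx = nx/n0 = nx/400: 1, 0.6925, 0.52, 0.325, 0.24, 0.1775
lx·mx: 0, 1.108, 0.572, 0.6175, 0.552, 0.213 → R0 = 3.0625
x·lx·mx: 0, 1.108, 1.144, 1.8525, 2.208, 1.065 → Σ = 7.3775
T = 7.3775 / 3.0625 = 2.40898… → 2.41

2.41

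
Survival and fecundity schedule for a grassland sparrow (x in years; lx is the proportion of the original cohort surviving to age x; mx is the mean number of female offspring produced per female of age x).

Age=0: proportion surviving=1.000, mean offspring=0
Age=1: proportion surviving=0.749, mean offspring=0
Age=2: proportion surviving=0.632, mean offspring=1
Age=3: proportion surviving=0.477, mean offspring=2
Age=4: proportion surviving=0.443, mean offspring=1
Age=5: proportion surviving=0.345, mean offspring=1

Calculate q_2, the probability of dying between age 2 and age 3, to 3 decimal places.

q_2 = (l_2 − l_3) / l_2 = (0.632 − 0.477) / 0.632
     = 0.155 / 0.632 = 0.245253… → 0.245

0.245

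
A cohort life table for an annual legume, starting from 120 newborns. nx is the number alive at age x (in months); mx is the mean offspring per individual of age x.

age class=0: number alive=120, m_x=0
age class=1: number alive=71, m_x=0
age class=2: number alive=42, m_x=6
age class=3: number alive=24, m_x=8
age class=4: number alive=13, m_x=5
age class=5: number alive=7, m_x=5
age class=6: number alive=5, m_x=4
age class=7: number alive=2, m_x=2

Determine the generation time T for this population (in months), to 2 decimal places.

lx = nx/n0 = nx/120: 1, 0.59167…, 0.35, 0.2, 0.10833…, 0.05833…, 0.04167…, 0.01667…
lx·mx: 0, 0, 2.1, 1.6, 0.541667…, 0.291667…, 0.166667…, 0.033333… → R0 = 4.733333…
x·lx·mx: 0, 0, 4.2, 4.8, 2.166667…, 1.458333…, 1…, 0.233333… → Σ = 13.858333…
T = 13.858333… / 4.733333… = 2.927817… → 2.93

2.93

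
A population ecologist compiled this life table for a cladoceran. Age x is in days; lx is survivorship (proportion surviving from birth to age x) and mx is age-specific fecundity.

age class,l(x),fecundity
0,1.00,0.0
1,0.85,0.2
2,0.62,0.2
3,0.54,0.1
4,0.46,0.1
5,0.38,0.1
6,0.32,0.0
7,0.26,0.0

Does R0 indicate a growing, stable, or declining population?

R0 = Σ lx·mx = 0 + 0.17 + 0.124 + 0.054 + 0.046 + 0.038 + 0 + 0 = 0.432
R0 < 1, so the population is declining.

declining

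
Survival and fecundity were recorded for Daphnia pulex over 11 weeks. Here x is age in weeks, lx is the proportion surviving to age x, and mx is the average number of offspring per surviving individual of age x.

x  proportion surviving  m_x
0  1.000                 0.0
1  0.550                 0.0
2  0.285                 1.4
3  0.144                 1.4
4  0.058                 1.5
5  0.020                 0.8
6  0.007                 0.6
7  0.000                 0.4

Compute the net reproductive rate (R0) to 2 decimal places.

lx·mx by age: 0, 0, 0.399, 0.2016, 0.087, 0.016, 0.0042, 0
R0 = Σ lx·mx = 0.7078 → 0.71

0.71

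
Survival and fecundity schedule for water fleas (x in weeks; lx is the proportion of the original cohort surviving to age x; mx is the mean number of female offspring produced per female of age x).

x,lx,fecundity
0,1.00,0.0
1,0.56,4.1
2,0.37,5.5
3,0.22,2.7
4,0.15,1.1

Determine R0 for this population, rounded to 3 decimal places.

5.090

lx·mx by age: 0, 2.296, 2.035, 0.594, 0.165
R0 = Σ lx·mx = 5.09 → 5.090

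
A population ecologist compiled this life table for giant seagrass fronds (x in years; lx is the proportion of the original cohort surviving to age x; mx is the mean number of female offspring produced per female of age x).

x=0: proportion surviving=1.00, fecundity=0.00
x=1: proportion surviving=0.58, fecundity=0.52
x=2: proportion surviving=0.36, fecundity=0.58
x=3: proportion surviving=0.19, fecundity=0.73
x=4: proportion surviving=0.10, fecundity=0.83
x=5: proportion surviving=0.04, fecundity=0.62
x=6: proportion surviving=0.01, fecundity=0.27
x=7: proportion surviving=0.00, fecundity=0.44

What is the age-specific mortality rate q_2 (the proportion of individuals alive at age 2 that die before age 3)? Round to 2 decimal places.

q_2 = (l_2 − l_3) / l_2 = (0.36 − 0.19) / 0.36
     = 0.17 / 0.36 = 0.472222… → 0.47

0.47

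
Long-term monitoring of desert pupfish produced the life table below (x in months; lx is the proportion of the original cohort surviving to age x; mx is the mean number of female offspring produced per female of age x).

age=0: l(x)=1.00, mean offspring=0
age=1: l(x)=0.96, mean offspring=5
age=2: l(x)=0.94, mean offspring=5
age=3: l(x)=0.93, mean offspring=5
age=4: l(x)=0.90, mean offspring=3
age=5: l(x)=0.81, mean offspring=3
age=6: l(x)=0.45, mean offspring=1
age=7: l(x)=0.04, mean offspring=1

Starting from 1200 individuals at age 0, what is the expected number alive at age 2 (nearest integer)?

Expected survivors = N0 · l_2 = 1200 × 0.94 = 1128 → 1128

1128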